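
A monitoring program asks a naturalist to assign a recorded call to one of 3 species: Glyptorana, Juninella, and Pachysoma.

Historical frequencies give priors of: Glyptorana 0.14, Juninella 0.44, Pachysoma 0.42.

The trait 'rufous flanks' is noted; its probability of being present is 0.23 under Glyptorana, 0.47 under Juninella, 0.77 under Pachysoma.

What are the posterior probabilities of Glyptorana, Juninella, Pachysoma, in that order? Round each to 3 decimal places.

0.057, 0.368, 0.575

For each hypothesis, the unnormalized posterior weight is prior × likelihood:
  Glyptorana: 0.14 × 0.23 = 0.0322
  Juninella: 0.44 × 0.47 = 0.2068
  Pachysoma: 0.42 × 0.77 = 0.3234
The unnormalized weights sum to 0.5624.
P(Glyptorana | evidence) = 0.0322 / 0.5624 ≈ 0.057
P(Juninella | evidence) = 0.2068 / 0.5624 ≈ 0.368
P(Pachysoma | evidence) = 0.3234 / 0.5624 ≈ 0.575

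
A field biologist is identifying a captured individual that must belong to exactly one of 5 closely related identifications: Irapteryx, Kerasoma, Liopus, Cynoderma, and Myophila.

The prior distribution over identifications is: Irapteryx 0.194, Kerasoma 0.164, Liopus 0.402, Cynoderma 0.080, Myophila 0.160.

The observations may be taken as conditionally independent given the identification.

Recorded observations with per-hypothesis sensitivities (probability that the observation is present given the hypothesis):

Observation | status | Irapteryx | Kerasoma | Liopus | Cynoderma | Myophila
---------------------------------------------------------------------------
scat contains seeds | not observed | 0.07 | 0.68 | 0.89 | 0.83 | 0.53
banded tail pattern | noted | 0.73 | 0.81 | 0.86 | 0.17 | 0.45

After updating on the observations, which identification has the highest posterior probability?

Irapteryx

For each hypothesis, the unnormalized posterior weight is prior × product of the observation likelihoods (using 1 − P(present | H) for each absent observation):
  Irapteryx: 0.194 × (1 − 0.07) × 0.73 = 0.13171
  Kerasoma: 0.164 × (1 − 0.68) × 0.81 = 0.042509
  Liopus: 0.402 × (1 − 0.89) × 0.86 = 0.038029
  Cynoderma: 0.080 × (1 − 0.83) × 0.17 = 0.002312
  Myophila: 0.160 × (1 − 0.53) × 0.45 = 0.03384
Normalizing constant Z = 0.13171 + 0.042509 + 0.038029 + 0.002312 + 0.03384 = 0.2484.
P(Irapteryx | evidence) ≈ 0.13171 / 0.2484 ≈ 0.530
P(Kerasoma | evidence) ≈ 0.042509 / 0.2484 ≈ 0.171
P(Liopus | evidence) ≈ 0.038029 / 0.2484 ≈ 0.153
P(Cynoderma | evidence) ≈ 0.002312 / 0.2484 ≈ 0.009
P(Myophila | evidence) ≈ 0.03384 / 0.2484 ≈ 0.136
The largest is 0.530, so Irapteryx is most probable.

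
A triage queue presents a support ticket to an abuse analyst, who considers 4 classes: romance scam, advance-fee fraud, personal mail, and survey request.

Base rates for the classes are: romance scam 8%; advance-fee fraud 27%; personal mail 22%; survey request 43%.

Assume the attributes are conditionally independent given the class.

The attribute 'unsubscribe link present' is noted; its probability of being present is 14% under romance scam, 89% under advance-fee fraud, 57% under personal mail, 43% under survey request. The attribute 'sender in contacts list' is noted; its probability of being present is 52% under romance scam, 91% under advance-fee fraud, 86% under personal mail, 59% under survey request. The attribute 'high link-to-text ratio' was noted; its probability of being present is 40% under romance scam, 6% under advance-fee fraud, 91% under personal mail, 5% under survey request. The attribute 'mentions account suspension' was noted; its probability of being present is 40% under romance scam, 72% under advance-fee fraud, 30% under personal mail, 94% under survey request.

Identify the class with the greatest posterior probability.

By Bayes' rule with conditional independence, the unnormalized weight for each hypothesis is prior × ∏ likelihoods:
  romance scam: 0.08 × 0.14 × 0.52 × 0.40 × 0.40 = 0.00093184
  advance-fee fraud: 0.27 × 0.89 × 0.91 × 0.06 × 0.72 = 0.0094467
  personal mail: 0.22 × 0.57 × 0.86 × 0.91 × 0.30 = 0.029441
  survey request: 0.43 × 0.43 × 0.59 × 0.05 × 0.94 = 0.0051273
Normalizing constant Z = 0.00093184 + 0.0094467 + 0.029441 + 0.0051273 = 0.044947.
P(romance scam | evidence) ≈ 0.00093184 / 0.044947 ≈ 0.021
P(advance-fee fraud | evidence) ≈ 0.0094467 / 0.044947 ≈ 0.210
P(personal mail | evidence) ≈ 0.029441 / 0.044947 ≈ 0.655
P(survey request | evidence) ≈ 0.0051273 / 0.044947 ≈ 0.114
The largest is 0.655, so personal mail is most probable.

personal mail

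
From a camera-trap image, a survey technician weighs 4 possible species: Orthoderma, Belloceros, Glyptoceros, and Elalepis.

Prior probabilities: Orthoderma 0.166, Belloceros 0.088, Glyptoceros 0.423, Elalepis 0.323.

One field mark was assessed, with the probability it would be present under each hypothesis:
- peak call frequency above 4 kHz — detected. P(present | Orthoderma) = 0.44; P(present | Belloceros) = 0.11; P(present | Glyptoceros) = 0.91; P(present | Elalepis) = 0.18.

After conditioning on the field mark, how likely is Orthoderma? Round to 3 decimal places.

0.139

Multiply each prior by the likelihood of the field mark:
  Orthoderma: 0.166 × 0.44 = 0.07304
  Belloceros: 0.088 × 0.11 = 0.00968
  Glyptoceros: 0.423 × 0.91 = 0.38493
  Elalepis: 0.323 × 0.18 = 0.05814
Normalizing constant Z = 0.07304 + 0.00968 + 0.38493 + 0.05814 = 0.52579.
P(Orthoderma | evidence) = 0.07304 / 0.52579 ≈ 0.139.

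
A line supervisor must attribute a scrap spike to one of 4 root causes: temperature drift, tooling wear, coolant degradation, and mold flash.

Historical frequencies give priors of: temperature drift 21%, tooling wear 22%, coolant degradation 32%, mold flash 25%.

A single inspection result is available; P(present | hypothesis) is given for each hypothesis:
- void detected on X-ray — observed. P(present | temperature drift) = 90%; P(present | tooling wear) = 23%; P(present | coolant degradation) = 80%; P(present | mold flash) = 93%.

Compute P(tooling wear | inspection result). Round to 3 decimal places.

For each hypothesis, the unnormalized posterior weight is prior × likelihood:
  temperature drift: 0.21 × 0.90 = 0.189
  tooling wear: 0.22 × 0.23 = 0.0506
  coolant degradation: 0.32 × 0.80 = 0.256
  mold flash: 0.25 × 0.93 = 0.2325
Normalizing constant Z = 0.189 + 0.0506 + 0.256 + 0.2325 = 0.7281.
P(tooling wear | evidence) = 0.0506 / 0.7281 ≈ 0.069.

0.069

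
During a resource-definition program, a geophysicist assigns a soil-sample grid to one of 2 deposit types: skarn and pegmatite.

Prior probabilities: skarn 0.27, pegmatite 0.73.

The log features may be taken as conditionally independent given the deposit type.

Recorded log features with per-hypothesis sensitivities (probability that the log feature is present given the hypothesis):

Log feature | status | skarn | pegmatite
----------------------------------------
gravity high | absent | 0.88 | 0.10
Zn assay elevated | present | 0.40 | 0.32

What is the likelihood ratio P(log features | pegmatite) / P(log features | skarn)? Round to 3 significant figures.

Take the product of per-log feature likelihoods under each hypothesis (using 1 − P(present | H) for each absent log feature), then divide.
  pegmatite: (1 − 0.10) × 0.32 = 0.288
  skarn: (1 − 0.88) × 0.40 = 0.048
Bayes factor = 0.288 / 0.048 ≈ 6.00

6.00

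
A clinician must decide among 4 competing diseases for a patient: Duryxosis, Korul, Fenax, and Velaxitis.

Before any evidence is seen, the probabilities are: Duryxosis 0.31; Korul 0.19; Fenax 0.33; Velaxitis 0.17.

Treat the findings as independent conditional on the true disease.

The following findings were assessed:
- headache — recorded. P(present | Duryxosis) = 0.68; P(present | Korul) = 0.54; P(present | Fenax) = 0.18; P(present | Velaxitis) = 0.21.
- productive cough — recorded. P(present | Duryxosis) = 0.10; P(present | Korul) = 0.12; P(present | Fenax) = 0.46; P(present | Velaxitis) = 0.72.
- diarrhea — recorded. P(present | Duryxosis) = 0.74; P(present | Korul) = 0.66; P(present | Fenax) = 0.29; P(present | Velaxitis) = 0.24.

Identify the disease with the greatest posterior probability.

For each hypothesis, the unnormalized posterior weight is prior × product of the finding likelihoods:
  Duryxosis: 0.31 × 0.68 × 0.10 × 0.74 = 0.015599
  Korul: 0.19 × 0.54 × 0.12 × 0.66 = 0.0081259
  Fenax: 0.33 × 0.18 × 0.46 × 0.29 = 0.007924
  Velaxitis: 0.17 × 0.21 × 0.72 × 0.24 = 0.006169
Normalizing constant Z = 0.015599 + 0.0081259 + 0.007924 + 0.006169 = 0.037818.
P(Duryxosis | evidence) ≈ 0.015599 / 0.037818 ≈ 0.412
P(Korul | evidence) ≈ 0.0081259 / 0.037818 ≈ 0.215
P(Fenax | evidence) ≈ 0.007924 / 0.037818 ≈ 0.210
P(Velaxitis | evidence) ≈ 0.006169 / 0.037818 ≈ 0.163
The largest is 0.412, so Duryxosis is most probable.

Duryxosis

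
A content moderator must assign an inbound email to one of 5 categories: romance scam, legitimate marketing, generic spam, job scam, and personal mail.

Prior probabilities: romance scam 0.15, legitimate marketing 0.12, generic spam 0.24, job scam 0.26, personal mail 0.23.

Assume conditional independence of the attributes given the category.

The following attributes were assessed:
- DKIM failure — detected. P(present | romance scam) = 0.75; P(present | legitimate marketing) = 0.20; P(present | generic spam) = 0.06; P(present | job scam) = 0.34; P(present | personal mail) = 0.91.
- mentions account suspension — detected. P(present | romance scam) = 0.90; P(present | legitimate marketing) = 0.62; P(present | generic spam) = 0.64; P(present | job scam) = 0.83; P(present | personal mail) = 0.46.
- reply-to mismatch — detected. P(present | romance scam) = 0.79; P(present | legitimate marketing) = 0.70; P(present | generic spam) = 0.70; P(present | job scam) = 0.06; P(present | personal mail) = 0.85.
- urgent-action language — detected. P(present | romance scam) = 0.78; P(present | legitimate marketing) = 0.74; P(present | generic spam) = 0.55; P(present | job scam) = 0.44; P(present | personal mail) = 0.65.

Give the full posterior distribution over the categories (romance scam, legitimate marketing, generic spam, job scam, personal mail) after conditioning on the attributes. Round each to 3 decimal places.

0.484, 0.060, 0.028, 0.015, 0.413

Multiply each prior by the joint likelihood of the attribute pattern:
  romance scam: 0.15 × 0.75 × 0.90 × 0.79 × 0.78 = 0.06239
  legitimate marketing: 0.12 × 0.20 × 0.62 × 0.70 × 0.74 = 0.0077078
  generic spam: 0.24 × 0.06 × 0.64 × 0.70 × 0.55 = 0.0035482
  job scam: 0.26 × 0.34 × 0.83 × 0.06 × 0.44 = 0.001937
  personal mail: 0.23 × 0.91 × 0.46 × 0.85 × 0.65 = 0.053194
Normalizing constant Z = 0.06239 + 0.0077078 + 0.0035482 + 0.001937 + 0.053194 = 0.12878.
P(romance scam | evidence) = 0.06239 / 0.12878 ≈ 0.484
P(legitimate marketing | evidence) = 0.0077078 / 0.12878 ≈ 0.060
P(generic spam | evidence) = 0.0035482 / 0.12878 ≈ 0.028
P(job scam | evidence) = 0.001937 / 0.12878 ≈ 0.015
P(personal mail | evidence) = 0.053194 / 0.12878 ≈ 0.413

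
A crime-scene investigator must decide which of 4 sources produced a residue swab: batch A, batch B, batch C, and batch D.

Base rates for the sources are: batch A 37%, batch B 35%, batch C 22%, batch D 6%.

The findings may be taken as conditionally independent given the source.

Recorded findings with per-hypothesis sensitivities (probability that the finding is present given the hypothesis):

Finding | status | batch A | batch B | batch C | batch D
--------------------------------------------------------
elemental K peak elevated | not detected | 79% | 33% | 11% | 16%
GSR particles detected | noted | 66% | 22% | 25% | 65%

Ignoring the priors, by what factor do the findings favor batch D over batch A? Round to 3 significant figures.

3.94

Take the product of per-finding likelihoods under each hypothesis (using 1 − P(present | H) for each absent finding), then divide.
  batch D: (1 − 0.16) × 0.65 = 0.546
  batch A: (1 − 0.79) × 0.66 = 0.1386
Bayes factor = 0.546 / 0.1386 ≈ 3.94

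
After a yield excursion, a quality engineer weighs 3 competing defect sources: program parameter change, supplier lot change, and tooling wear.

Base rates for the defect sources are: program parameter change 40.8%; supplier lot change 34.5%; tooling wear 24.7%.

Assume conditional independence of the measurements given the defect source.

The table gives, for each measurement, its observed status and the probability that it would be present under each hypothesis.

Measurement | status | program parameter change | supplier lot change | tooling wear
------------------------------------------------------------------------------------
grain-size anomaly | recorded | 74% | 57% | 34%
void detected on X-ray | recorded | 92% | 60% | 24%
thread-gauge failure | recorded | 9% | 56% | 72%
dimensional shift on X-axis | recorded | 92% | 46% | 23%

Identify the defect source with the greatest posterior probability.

supplier lot change

Multiply each prior by the joint likelihood of the measurement pattern:
  program parameter change: 0.408 × 0.74 × 0.92 × 0.09 × 0.92 = 0.022999
  supplier lot change: 0.345 × 0.57 × 0.60 × 0.56 × 0.46 = 0.030394
  tooling wear: 0.247 × 0.34 × 0.24 × 0.72 × 0.23 = 0.0033377
Marginal likelihood of the evidence = 0.056731.
P(program parameter change | evidence) ≈ 0.022999 / 0.056731 ≈ 0.405
P(supplier lot change | evidence) ≈ 0.030394 / 0.056731 ≈ 0.536
P(tooling wear | evidence) ≈ 0.0033377 / 0.056731 ≈ 0.059
The largest is 0.536, so supplier lot change is most probable.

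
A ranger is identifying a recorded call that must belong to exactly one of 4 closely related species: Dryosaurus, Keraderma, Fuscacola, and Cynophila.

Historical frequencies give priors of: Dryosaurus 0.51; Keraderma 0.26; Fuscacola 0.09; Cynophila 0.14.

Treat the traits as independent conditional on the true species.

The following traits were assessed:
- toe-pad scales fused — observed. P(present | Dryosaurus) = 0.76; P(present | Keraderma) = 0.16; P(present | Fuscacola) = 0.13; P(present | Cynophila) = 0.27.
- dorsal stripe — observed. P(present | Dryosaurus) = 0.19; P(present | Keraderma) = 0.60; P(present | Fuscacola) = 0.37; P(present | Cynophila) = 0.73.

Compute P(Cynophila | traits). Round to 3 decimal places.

0.211

For each hypothesis, the unnormalized posterior weight is prior × product of the trait likelihoods:
  Dryosaurus: 0.51 × 0.76 × 0.19 = 0.073644
  Keraderma: 0.26 × 0.16 × 0.60 = 0.02496
  Fuscacola: 0.09 × 0.13 × 0.37 = 0.004329
  Cynophila: 0.14 × 0.27 × 0.73 = 0.027594
Normalizing constant Z = 0.073644 + 0.02496 + 0.004329 + 0.027594 = 0.13053.
P(Cynophila | evidence) = 0.027594 / 0.13053 ≈ 0.211.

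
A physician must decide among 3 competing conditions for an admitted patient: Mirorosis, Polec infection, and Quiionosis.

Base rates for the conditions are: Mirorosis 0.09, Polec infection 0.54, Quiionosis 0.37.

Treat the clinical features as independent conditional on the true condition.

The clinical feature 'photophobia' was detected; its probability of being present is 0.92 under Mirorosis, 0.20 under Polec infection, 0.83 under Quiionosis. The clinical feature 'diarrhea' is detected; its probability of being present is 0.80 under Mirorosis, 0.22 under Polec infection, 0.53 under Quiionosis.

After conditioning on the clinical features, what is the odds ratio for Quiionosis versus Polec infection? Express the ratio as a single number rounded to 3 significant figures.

6.85

Unnormalized posterior weight (prior times the clinical feature likelihoods) for each of the two hypotheses:
  Quiionosis: 0.37 × 0.83 × 0.53 = 0.16276
  Polec infection: 0.54 × 0.20 × 0.22 = 0.02376
Odds(Quiionosis : Polec infection) = 0.16276 / 0.02376 ≈ 6.85.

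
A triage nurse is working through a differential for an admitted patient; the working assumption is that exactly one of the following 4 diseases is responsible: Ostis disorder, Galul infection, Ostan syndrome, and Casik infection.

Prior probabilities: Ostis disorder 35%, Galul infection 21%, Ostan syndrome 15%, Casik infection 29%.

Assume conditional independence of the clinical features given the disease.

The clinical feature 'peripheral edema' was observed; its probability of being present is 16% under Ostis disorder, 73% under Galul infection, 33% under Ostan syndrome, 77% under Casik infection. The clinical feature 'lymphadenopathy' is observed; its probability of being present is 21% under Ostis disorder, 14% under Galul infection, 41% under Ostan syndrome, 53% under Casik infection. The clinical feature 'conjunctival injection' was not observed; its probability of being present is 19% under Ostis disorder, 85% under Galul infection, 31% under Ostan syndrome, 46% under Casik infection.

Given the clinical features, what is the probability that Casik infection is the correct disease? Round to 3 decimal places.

0.705

Multiply each prior by the joint likelihood of the clinical feature pattern (using 1 − P(present | H) for each absent clinical feature):
  Ostis disorder: 0.35 × 0.16 × 0.21 × (1 − 0.19) = 0.0095256
  Galul infection: 0.21 × 0.73 × 0.14 × (1 − 0.85) = 0.0032193
  Ostan syndrome: 0.15 × 0.33 × 0.41 × (1 − 0.31) = 0.014004
  Casik infection: 0.29 × 0.77 × 0.53 × (1 − 0.46) = 0.063908
Marginal likelihood of the evidence = 0.090657.
P(Casik infection | evidence) = 0.063908 / 0.090657 ≈ 0.705.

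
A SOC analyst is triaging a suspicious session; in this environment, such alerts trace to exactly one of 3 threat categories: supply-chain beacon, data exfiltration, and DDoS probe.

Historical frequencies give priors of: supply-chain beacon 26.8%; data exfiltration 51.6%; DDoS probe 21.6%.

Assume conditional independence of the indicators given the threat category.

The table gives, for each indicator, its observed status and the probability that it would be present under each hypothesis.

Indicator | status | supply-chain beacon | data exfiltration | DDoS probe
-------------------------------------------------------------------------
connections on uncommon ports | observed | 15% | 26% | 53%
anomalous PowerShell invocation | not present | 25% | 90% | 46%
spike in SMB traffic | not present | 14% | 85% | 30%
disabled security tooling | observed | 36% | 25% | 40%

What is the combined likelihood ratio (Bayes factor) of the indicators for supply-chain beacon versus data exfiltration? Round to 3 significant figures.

Joint likelihood of the indicator pattern under each hypothesis (using 1 − P(present | H) for each absent indicator):
  supply-chain beacon: 0.15 × (1 − 0.25) × (1 − 0.14) × 0.36 = 0.03483
  data exfiltration: 0.26 × (1 − 0.90) × (1 − 0.85) × 0.25 = 0.000975
Bayes factor = 0.03483 / 0.000975 ≈ 35.7

35.7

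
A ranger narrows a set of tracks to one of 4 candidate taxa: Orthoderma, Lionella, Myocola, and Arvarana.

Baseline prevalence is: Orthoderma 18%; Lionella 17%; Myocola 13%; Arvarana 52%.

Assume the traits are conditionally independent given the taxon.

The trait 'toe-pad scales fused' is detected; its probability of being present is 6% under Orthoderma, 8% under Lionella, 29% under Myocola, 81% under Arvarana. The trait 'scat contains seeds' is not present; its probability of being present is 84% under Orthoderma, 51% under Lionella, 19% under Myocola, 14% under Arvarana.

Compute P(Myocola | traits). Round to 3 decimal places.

0.076

By Bayes' rule with conditional independence, the unnormalized weight for each hypothesis is prior × ∏ likelihoods (using 1 − P(present | H) for each absent trait):
  Orthoderma: 0.18 × 0.06 × (1 − 0.84) = 0.001728
  Lionella: 0.17 × 0.08 × (1 − 0.51) = 0.006664
  Myocola: 0.13 × 0.29 × (1 − 0.19) = 0.030537
  Arvarana: 0.52 × 0.81 × (1 − 0.14) = 0.36223
The unnormalized weights sum to 0.40116.
P(Myocola | evidence) = 0.030537 / 0.40116 ≈ 0.076.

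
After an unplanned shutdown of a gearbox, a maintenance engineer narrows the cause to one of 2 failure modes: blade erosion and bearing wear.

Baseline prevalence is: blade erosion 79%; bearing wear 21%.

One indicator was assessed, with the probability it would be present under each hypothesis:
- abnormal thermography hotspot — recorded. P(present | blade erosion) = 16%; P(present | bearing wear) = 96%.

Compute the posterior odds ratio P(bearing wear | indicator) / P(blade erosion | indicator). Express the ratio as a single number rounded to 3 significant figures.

Posterior odds equal prior odds times the likelihood ratio; only the two competing hypotheses matter.
  bearing wear: 0.21 × 0.96 = 0.2016
  blade erosion: 0.79 × 0.16 = 0.1264
Odds(bearing wear : blade erosion) = 0.2016 / 0.1264 ≈ 1.59.

1.59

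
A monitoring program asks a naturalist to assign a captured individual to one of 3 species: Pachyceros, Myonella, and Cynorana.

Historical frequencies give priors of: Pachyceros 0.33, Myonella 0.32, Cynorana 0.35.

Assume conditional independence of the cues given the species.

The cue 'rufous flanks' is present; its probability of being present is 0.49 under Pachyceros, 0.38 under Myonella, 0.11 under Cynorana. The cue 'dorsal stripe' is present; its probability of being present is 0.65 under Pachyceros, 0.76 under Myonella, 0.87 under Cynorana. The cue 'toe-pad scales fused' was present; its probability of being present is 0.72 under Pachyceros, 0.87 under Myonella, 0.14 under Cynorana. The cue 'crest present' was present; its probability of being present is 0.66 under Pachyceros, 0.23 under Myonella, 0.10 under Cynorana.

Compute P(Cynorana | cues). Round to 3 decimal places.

0.007

Multiply each prior by the joint likelihood of the cue pattern:
  Pachyceros: 0.33 × 0.49 × 0.65 × 0.72 × 0.66 = 0.049946
  Myonella: 0.32 × 0.38 × 0.76 × 0.87 × 0.23 = 0.018492
  Cynorana: 0.35 × 0.11 × 0.87 × 0.14 × 0.10 = 0.00046893
Normalizing constant Z = 0.049946 + 0.018492 + 0.00046893 = 0.068907.
P(Cynorana | evidence) = 0.00046893 / 0.068907 ≈ 0.007.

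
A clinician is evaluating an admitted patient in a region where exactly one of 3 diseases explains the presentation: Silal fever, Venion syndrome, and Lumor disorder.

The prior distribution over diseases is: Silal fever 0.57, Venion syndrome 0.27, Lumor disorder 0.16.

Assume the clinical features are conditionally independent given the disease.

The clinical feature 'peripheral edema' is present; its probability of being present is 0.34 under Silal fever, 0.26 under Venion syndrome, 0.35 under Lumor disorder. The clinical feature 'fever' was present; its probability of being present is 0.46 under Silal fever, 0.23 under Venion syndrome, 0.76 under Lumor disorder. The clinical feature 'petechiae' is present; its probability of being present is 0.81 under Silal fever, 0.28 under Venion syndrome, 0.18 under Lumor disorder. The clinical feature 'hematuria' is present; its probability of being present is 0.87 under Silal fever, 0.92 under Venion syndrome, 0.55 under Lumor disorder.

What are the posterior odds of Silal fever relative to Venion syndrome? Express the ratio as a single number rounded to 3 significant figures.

Unnormalized posterior weight (prior times the clinical feature likelihoods) for each of the two hypotheses:
  Silal fever: 0.57 × 0.34 × 0.46 × 0.81 × 0.87 = 0.062823
  Venion syndrome: 0.27 × 0.26 × 0.23 × 0.28 × 0.92 = 0.0041592
Posterior odds = 0.062823 / 0.0041592 ≈ 15.1.

15.1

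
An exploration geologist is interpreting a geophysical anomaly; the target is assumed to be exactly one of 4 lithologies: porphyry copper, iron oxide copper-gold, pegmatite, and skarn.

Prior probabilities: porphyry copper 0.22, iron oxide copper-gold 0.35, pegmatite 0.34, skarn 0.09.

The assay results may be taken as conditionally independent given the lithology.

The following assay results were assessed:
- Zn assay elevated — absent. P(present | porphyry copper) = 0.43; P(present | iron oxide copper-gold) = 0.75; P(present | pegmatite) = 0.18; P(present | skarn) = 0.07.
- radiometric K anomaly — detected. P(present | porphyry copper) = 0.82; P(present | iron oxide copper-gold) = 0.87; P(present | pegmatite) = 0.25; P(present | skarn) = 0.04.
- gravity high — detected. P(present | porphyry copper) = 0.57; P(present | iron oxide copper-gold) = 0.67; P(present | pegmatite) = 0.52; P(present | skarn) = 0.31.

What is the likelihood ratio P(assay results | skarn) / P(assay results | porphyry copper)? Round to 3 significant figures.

0.0433

Take the product of per-assay result likelihoods under each hypothesis (using 1 − P(present | H) for each absent assay result), then divide.
  skarn: (1 − 0.07) × 0.04 × 0.31 = 0.011532
  porphyry copper: (1 − 0.43) × 0.82 × 0.57 = 0.26642
Bayes factor = 0.011532 / 0.26642 ≈ 0.0433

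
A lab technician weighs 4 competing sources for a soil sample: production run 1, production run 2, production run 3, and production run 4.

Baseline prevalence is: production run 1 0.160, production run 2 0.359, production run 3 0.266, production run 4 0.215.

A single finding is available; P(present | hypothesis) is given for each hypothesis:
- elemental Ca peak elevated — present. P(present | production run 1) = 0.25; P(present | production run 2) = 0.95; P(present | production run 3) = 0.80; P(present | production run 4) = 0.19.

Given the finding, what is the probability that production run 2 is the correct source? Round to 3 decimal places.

0.537

Multiply each prior by the likelihood of the finding:
  production run 1: 0.160 × 0.25 = 0.04
  production run 2: 0.359 × 0.95 = 0.34105
  production run 3: 0.266 × 0.80 = 0.2128
  production run 4: 0.215 × 0.19 = 0.04085
Marginal likelihood of the evidence = 0.6347.
P(production run 2 | evidence) = 0.34105 / 0.6347 ≈ 0.537.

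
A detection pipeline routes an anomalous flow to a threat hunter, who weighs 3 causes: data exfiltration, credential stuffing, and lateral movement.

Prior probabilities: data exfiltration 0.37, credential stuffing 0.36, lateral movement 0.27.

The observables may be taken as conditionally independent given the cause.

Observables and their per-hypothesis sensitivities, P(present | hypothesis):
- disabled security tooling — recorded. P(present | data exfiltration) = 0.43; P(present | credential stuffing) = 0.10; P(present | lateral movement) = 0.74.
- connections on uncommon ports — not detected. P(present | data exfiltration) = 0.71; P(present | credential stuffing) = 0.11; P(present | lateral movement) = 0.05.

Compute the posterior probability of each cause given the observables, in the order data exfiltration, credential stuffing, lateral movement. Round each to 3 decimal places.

0.172, 0.120, 0.708

Multiply each prior by the joint likelihood of the observable pattern (using 1 − P(present | H) for each absent observable):
  data exfiltration: 0.37 × 0.43 × (1 − 0.71) = 0.046139
  credential stuffing: 0.36 × 0.10 × (1 − 0.11) = 0.03204
  lateral movement: 0.27 × 0.74 × (1 − 0.05) = 0.18981
The unnormalized weights sum to 0.26799.
P(data exfiltration | evidence) = 0.046139 / 0.26799 ≈ 0.172
P(credential stuffing | evidence) = 0.03204 / 0.26799 ≈ 0.120
P(lateral movement | evidence) = 0.18981 / 0.26799 ≈ 0.708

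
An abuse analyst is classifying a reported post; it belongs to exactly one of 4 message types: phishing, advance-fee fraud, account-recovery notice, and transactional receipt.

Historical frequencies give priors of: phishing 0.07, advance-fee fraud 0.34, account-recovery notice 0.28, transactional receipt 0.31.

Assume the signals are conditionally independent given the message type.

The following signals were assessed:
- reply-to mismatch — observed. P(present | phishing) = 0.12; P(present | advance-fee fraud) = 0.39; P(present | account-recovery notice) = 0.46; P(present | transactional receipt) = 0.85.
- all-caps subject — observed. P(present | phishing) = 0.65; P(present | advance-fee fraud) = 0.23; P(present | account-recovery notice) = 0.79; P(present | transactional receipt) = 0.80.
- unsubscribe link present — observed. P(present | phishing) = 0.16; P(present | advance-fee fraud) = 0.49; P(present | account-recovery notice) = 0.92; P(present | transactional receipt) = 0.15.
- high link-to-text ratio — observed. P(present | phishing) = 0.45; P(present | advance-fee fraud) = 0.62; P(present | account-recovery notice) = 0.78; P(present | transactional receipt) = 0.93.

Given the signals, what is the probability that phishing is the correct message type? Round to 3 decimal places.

0.004

Multiply each prior by the joint likelihood of the signal pattern:
  phishing: 0.07 × 0.12 × 0.65 × 0.16 × 0.45 = 0.00039312
  advance-fee fraud: 0.34 × 0.39 × 0.23 × 0.49 × 0.62 = 0.0092653
  account-recovery notice: 0.28 × 0.46 × 0.79 × 0.92 × 0.78 = 0.073017
  transactional receipt: 0.31 × 0.85 × 0.80 × 0.15 × 0.93 = 0.029407
Normalizing constant Z = 0.00039312 + 0.0092653 + 0.073017 + 0.029407 = 0.11208.
P(phishing | evidence) = 0.00039312 / 0.11208 ≈ 0.004.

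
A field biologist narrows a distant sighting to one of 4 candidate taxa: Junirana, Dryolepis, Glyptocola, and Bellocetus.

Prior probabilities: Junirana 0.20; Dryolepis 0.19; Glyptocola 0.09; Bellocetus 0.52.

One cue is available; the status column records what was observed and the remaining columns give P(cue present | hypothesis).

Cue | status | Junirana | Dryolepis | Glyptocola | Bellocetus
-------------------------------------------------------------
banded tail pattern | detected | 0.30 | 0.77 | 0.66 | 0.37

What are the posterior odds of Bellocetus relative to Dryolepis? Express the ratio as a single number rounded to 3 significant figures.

1.32

Unnormalized posterior weight (prior times the cue likelihood) for each of the two hypotheses:
  Bellocetus: 0.52 × 0.37 = 0.1924
  Dryolepis: 0.19 × 0.77 = 0.1463
Odds(Bellocetus : Dryolepis) = 0.1924 / 0.1463 ≈ 1.32.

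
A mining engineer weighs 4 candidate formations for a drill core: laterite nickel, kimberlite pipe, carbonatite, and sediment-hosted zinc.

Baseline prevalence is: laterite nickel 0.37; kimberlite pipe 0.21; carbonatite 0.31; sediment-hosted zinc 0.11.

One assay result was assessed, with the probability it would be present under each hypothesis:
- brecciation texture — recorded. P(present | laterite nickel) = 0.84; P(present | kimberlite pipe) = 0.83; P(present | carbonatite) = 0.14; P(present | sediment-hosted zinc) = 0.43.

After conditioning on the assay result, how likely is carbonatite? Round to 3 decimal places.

Multiply each prior by the likelihood of the assay result:
  laterite nickel: 0.37 × 0.84 = 0.3108
  kimberlite pipe: 0.21 × 0.83 = 0.1743
  carbonatite: 0.31 × 0.14 = 0.0434
  sediment-hosted zinc: 0.11 × 0.43 = 0.0473
The unnormalized weights sum to 0.5758.
P(carbonatite | evidence) = 0.0434 / 0.5758 ≈ 0.075.

0.075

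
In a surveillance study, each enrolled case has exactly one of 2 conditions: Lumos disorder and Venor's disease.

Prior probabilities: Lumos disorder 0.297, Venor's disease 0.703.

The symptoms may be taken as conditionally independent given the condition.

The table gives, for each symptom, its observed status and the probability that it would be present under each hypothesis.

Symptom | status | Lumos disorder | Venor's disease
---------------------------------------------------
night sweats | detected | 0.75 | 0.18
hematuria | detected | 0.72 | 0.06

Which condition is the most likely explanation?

Lumos disorder

Multiply each prior by the joint likelihood of the symptom pattern:
  Lumos disorder: 0.297 × 0.75 × 0.72 = 0.16038
  Venor's disease: 0.703 × 0.18 × 0.06 = 0.0075924
The unnormalized weights sum to 0.16797.
P(Lumos disorder | evidence) ≈ 0.16038 / 0.16797 ≈ 0.955
P(Venor's disease | evidence) ≈ 0.0075924 / 0.16797 ≈ 0.045
The largest is 0.955, so Lumos disorder is most probable.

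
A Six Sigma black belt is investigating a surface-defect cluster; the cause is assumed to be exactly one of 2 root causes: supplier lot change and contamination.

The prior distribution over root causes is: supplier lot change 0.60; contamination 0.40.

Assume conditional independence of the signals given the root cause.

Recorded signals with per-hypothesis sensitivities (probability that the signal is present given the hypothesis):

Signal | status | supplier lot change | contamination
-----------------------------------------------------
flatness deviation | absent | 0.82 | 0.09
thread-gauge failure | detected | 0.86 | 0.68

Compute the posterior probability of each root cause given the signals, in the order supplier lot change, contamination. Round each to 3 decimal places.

By Bayes' rule with conditional independence, the unnormalized weight for each hypothesis is prior × ∏ likelihoods (using 1 − P(present | H) for each absent signal):
  supplier lot change: 0.60 × (1 − 0.82) × 0.86 = 0.09288
  contamination: 0.40 × (1 − 0.09) × 0.68 = 0.24752
Normalizing constant Z = 0.09288 + 0.24752 = 0.3404.
P(supplier lot change | evidence) = 0.09288 / 0.3404 ≈ 0.273
P(contamination | evidence) = 0.24752 / 0.3404 ≈ 0.727

0.273, 0.727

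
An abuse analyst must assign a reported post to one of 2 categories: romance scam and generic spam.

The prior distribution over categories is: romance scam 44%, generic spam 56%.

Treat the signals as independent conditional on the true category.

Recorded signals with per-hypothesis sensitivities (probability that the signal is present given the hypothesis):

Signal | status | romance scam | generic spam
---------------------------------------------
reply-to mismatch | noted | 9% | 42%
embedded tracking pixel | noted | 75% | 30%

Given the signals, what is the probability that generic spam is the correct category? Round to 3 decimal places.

By Bayes' rule with conditional independence, the unnormalized weight for each hypothesis is prior × ∏ likelihoods:
  romance scam: 0.44 × 0.09 × 0.75 = 0.0297
  generic spam: 0.56 × 0.42 × 0.30 = 0.07056
The unnormalized weights sum to 0.10026.
P(generic spam | evidence) = 0.07056 / 0.10026 ≈ 0.704.

0.704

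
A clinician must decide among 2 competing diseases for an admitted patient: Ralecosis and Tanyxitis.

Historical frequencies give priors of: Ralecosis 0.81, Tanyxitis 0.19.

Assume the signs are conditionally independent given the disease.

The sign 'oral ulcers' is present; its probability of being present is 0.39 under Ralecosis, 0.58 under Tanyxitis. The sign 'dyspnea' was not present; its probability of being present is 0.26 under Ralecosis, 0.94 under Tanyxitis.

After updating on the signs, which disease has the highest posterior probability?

By Bayes' rule with conditional independence, the unnormalized weight for each hypothesis is prior × ∏ likelihoods (using 1 − P(present | H) for each absent sign):
  Ralecosis: 0.81 × 0.39 × (1 − 0.26) = 0.23377
  Tanyxitis: 0.19 × 0.58 × (1 − 0.94) = 0.006612
Marginal likelihood of the evidence = 0.24038.
P(Ralecosis | evidence) ≈ 0.23377 / 0.24038 ≈ 0.972
P(Tanyxitis | evidence) ≈ 0.006612 / 0.24038 ≈ 0.028
The largest is 0.972, so Ralecosis is most probable.

Ralecosis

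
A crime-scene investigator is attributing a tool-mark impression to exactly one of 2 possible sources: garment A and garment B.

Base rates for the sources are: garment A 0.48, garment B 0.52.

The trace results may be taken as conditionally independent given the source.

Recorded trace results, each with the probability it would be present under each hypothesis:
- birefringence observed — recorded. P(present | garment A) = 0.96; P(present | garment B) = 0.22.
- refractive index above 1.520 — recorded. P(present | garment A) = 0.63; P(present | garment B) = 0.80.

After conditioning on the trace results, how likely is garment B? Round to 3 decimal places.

By Bayes' rule with conditional independence, the unnormalized weight for each hypothesis is prior × ∏ likelihoods:
  garment A: 0.48 × 0.96 × 0.63 = 0.2903
  garment B: 0.52 × 0.22 × 0.80 = 0.09152
The unnormalized weights sum to 0.38182.
P(garment B | evidence) = 0.09152 / 0.38182 ≈ 0.240.

0.240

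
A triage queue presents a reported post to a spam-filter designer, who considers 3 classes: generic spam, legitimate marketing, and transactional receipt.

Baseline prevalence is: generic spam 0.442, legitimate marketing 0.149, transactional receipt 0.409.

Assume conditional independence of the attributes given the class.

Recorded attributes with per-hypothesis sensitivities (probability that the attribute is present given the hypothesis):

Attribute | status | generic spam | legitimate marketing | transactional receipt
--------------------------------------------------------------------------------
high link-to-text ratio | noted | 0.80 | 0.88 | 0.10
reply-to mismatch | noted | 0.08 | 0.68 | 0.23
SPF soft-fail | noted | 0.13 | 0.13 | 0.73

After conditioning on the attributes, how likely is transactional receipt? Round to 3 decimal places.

0.310

Multiply each prior by the joint likelihood of the attribute pattern:
  generic spam: 0.442 × 0.80 × 0.08 × 0.13 = 0.0036774
  legitimate marketing: 0.149 × 0.88 × 0.68 × 0.13 = 0.011591
  transactional receipt: 0.409 × 0.10 × 0.23 × 0.73 = 0.0068671
The unnormalized weights sum to 0.022136.
P(transactional receipt | evidence) = 0.0068671 / 0.022136 ≈ 0.310.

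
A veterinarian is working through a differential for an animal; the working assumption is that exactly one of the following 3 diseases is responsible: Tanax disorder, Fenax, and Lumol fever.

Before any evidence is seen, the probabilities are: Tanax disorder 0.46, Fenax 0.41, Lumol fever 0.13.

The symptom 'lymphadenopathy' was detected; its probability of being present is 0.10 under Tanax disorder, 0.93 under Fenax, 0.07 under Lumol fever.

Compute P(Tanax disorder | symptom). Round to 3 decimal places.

Multiply each prior by the likelihood of the symptom:
  Tanax disorder: 0.46 × 0.10 = 0.046
  Fenax: 0.41 × 0.93 = 0.3813
  Lumol fever: 0.13 × 0.07 = 0.0091
Normalizing constant Z = 0.046 + 0.3813 + 0.0091 = 0.4364.
P(Tanax disorder | evidence) = 0.046 / 0.4364 ≈ 0.105.

0.105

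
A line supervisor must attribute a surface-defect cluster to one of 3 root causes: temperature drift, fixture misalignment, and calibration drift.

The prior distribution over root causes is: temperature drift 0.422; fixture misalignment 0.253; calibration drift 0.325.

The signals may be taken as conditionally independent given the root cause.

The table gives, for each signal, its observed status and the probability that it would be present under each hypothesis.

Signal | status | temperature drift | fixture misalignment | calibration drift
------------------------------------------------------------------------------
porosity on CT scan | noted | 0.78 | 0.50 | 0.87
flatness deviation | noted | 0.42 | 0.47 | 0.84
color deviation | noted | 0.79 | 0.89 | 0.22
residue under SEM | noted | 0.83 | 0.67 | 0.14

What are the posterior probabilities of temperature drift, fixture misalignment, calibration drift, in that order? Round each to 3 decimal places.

0.679, 0.266, 0.055

For each hypothesis, the unnormalized posterior weight is prior × product of the signal likelihoods:
  temperature drift: 0.422 × 0.78 × 0.42 × 0.79 × 0.83 = 0.090649
  fixture misalignment: 0.253 × 0.50 × 0.47 × 0.89 × 0.67 = 0.035453
  calibration drift: 0.325 × 0.87 × 0.84 × 0.22 × 0.14 = 0.0073153
The unnormalized weights sum to 0.13342.
P(temperature drift | evidence) = 0.090649 / 0.13342 ≈ 0.679
P(fixture misalignment | evidence) = 0.035453 / 0.13342 ≈ 0.266
P(calibration drift | evidence) = 0.0073153 / 0.13342 ≈ 0.055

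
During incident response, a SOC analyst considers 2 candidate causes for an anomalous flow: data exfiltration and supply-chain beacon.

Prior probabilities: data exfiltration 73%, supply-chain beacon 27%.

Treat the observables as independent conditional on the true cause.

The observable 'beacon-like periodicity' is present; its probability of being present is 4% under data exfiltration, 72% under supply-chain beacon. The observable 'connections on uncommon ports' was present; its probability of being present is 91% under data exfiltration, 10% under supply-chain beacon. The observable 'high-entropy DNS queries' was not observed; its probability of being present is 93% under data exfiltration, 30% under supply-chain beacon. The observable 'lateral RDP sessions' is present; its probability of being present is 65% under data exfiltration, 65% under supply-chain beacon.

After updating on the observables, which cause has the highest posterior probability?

For each hypothesis, the unnormalized posterior weight is prior × product of the observable likelihoods (using 1 − P(present | H) for each absent observable):
  data exfiltration: 0.73 × 0.04 × 0.91 × (1 − 0.93) × 0.65 = 0.001209
  supply-chain beacon: 0.27 × 0.72 × 0.10 × (1 − 0.30) × 0.65 = 0.0088452
The unnormalized weights sum to 0.010054.
P(data exfiltration | evidence) ≈ 0.001209 / 0.010054 ≈ 0.120
P(supply-chain beacon | evidence) ≈ 0.0088452 / 0.010054 ≈ 0.880
The largest is 0.880, so supply-chain beacon is most probable.

supply-chain beacon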